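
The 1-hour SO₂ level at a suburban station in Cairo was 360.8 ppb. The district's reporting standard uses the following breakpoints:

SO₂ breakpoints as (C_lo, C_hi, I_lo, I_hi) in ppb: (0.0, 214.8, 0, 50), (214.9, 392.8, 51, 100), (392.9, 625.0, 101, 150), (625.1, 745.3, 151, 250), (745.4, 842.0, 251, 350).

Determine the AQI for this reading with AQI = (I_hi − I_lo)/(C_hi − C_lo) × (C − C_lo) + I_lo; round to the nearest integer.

91

SO₂: row 214.9–392.8 (AQI 51–100). (100−51)·(360.8−214.9)/(392.8−214.9) + 51 = 49·145.9/177.9 + 51 ≈ 91.19 → 91.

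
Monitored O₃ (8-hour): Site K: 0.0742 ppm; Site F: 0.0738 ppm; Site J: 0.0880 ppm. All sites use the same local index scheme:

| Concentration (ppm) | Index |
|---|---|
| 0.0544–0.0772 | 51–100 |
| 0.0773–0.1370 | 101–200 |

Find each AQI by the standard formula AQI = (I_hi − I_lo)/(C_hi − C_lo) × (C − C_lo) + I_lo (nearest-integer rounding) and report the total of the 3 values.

Site K: 0.0742 ∈ [0.0544, 0.0772] ↔ index [51, 100].
51 + (0.0742−0.0544)·(100−51)/(0.0772−0.0544) = 51 + 0.0198·49/0.0228 ≈ 93.55, so AQI = 94.
Site F 0.0738: bracket 0.0544–0.0772 → index 51–100; slope 49/0.0228, offset 0.0194.
AQI = 51 + 49/0.0228·0.0194 ≈ 92.69 ⇒ 93.
Site J 0.0880: bracket 0.0773–0.1370 → index 101–200; slope 99/0.0597, offset 0.0107.
AQI = 101 + 99/0.0597·0.0107 ≈ 118.74 ⇒ 119.
AQIs: Site K=94, Site F=93, Site J=119. Sum = 94 + 93 + 119 = 306.

306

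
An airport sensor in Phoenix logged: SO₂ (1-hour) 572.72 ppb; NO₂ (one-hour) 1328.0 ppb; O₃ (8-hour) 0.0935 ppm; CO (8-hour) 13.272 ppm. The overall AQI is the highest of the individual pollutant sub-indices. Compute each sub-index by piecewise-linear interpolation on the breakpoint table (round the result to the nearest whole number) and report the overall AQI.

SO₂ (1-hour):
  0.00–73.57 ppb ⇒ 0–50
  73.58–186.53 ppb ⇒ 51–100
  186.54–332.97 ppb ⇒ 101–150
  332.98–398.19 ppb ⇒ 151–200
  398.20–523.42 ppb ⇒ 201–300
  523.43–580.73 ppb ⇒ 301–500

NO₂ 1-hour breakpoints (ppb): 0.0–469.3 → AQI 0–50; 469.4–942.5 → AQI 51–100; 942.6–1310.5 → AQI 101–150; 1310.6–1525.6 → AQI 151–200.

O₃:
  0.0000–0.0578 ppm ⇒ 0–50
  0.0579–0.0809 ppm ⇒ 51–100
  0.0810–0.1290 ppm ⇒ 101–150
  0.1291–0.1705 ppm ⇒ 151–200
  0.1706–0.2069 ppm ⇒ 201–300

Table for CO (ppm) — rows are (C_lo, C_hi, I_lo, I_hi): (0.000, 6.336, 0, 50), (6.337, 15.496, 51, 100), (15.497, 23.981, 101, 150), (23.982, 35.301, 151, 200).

472

SO₂: 572.72 ∈ [523.43, 580.73] ↔ index [301, 500].
301 + (572.72−523.43)·(500−301)/(580.73−523.43) = 301 + 49.29·199/57.30 ≈ 472.18, so AQI = 472.
NO₂ 1328.0: bracket 1310.6–1525.6 → index 151–200; slope 49/215.0, offset 17.4.
AQI = 151 + 49/215.0·17.4 ≈ 154.97 ⇒ 155.
O₃ 0.0935: bracket 0.0810–0.1290 → index 101–150; slope 49/0.0480, offset 0.0125.
AQI = 101 + 49/0.0480·0.0125 ≈ 113.76 ⇒ 114.
CO: row 6.337–15.496 (AQI 51–100). (100−51)·(13.272−6.337)/(15.496−6.337) + 51 = 49·6.935/9.159 + 51 ≈ 88.10 → 88.
Sub-indices: SO₂→472, NO₂→155, O₃→114, CO→88. Overall AQI = max = 472; dominant pollutant is SO₂.
AQI 472: Hazardous.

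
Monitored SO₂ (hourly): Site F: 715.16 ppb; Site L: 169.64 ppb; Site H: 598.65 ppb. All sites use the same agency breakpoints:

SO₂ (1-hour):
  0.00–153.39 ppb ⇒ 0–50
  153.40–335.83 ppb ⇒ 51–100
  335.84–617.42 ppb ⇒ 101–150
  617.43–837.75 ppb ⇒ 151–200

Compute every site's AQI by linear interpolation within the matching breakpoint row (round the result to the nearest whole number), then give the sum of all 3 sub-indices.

Site F: row 617.43–837.75 (AQI 151–200). (200−151)·(715.16−617.43)/(837.75−617.43) + 151 = 49·97.73/220.32 + 151 ≈ 172.74 → 173.
Site L: 169.64 lies in 153.40–335.83, so I_lo=51, I_hi=100, C_lo=153.40, C_hi=335.83.
(100−51)/(335.83−153.40) × (169.64−153.40) + 51 = 49/182.43 × 16.24 + 51 ≈ 55.36 → 55.
Site H 598.65: bracket 335.84–617.42 → index 101–150; slope 49/281.58, offset 262.81.
AQI = 101 + 49/281.58·262.81 ≈ 146.73 ⇒ 147.
AQIs: Site F=173, Site L=55, Site H=147. Sum = 173 + 55 + 147 = 375.

375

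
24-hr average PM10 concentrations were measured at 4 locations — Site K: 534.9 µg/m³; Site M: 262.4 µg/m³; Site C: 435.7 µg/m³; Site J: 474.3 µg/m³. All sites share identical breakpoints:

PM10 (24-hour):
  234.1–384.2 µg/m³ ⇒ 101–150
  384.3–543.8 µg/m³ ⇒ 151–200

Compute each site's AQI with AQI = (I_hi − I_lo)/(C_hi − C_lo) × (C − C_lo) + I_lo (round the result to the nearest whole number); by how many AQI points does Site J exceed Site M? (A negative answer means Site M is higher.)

Site K: 534.9 lies in 384.3–543.8, so I_lo=151, I_hi=200, C_lo=384.3, C_hi=543.8.
(200−151)/(543.8−384.3) × (534.9−384.3) + 151 = 49/159.5 × 150.6 + 151 ≈ 197.27 → 197.
Site M: 262.4 ∈ [234.1, 384.2] ↔ index [101, 150].
101 + (262.4−234.1)·(150−101)/(384.2−234.1) = 101 + 28.3·49/150.1 ≈ 110.24, so AQI = 110.
Site C: 435.7 ∈ [384.3, 543.8] ↔ index [151, 200].
151 + (435.7−384.3)·(200−151)/(543.8−384.3) = 151 + 51.4·49/159.5 ≈ 166.79, so AQI = 167.
Site J: 474.3 ∈ [384.3, 543.8] ↔ index [151, 200].
151 + (474.3−384.3)·(200−151)/(543.8−384.3) = 151 + 90.0·49/159.5 ≈ 178.65, so AQI = 179.
AQIs: Site K=197, Site M=110, Site C=167, Site J=179. Site J (179) − Site M (110) = 69.

69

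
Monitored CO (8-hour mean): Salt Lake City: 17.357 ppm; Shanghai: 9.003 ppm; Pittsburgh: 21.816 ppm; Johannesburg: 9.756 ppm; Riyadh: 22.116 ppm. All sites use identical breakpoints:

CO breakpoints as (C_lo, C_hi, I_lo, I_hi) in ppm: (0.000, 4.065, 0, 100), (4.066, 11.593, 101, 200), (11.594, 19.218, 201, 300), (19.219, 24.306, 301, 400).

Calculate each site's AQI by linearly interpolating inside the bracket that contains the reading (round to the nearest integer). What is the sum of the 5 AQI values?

1327

Salt Lake City: row 11.594–19.218 (AQI 201–300). (300−201)·(17.357−11.594)/(19.218−11.594) + 201 = 99·5.763/7.624 + 201 ≈ 275.83 → 276.
Shanghai: 9.003 ∈ [4.066, 11.593] ↔ index [101, 200].
101 + (9.003−4.066)·(200−101)/(11.593−4.066) = 101 + 4.937·99/7.527 ≈ 165.93, so AQI = 166.
Pittsburgh: row 19.219–24.306 (AQI 301–400). (400−301)·(21.816−19.219)/(24.306−19.219) + 301 = 99·2.597/5.087 + 301 ≈ 351.54 → 352.
Johannesburg: 9.756 ∈ [4.066, 11.593] ↔ index [101, 200].
101 + (9.756−4.066)·(200−101)/(11.593−4.066) = 101 + 5.690·99/7.527 ≈ 175.84, so AQI = 176.
Riyadh: row 19.219–24.306 (AQI 301–400). (400−301)·(22.116−19.219)/(24.306−19.219) + 301 = 99·2.897/5.087 + 301 ≈ 357.38 → 357.
AQIs: Salt Lake City=276, Shanghai=166, Pittsburgh=352, Johannesburg=176, Riyadh=357. Sum = 276 + 166 + 352 + 176 + 357 = 1327.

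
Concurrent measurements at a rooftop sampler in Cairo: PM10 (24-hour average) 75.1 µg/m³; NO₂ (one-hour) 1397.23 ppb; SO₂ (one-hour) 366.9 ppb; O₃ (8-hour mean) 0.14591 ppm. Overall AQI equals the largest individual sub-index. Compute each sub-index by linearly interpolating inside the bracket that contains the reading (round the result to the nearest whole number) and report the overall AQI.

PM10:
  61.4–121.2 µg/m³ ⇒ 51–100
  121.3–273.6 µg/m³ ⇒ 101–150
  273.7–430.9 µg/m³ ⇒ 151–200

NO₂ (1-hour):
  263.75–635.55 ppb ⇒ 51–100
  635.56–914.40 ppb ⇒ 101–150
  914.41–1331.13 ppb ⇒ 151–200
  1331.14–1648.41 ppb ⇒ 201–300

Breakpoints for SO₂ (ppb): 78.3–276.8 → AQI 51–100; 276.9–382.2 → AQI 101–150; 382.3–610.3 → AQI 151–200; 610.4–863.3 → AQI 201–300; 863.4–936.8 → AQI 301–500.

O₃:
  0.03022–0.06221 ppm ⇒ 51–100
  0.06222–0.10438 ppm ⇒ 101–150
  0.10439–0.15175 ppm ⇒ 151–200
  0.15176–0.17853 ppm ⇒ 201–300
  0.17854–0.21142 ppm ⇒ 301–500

PM10: 75.1 ∈ [61.4, 121.2] ↔ index [51, 100].
51 + (75.1−61.4)·(100−51)/(121.2−61.4) = 51 + 13.7·49/59.8 ≈ 62.23, so AQI = 62.
NO₂ 1397.23: bracket 1331.14–1648.41 → index 201–300; slope 99/317.27, offset 66.09.
AQI = 201 + 99/317.27·66.09 ≈ 221.62 ⇒ 222.
SO₂: row 276.9–382.2 (AQI 101–150). (150−101)·(366.9−276.9)/(382.2−276.9) + 101 = 49·90.0/105.3 + 101 ≈ 142.88 → 143.
O₃: 0.14591 lies in 0.10439–0.15175, so I_lo=151, I_hi=200, C_lo=0.10439, C_hi=0.15175.
(200−151)/(0.15175−0.10439) × (0.14591−0.10439) + 151 = 49/0.04736 × 0.04152 + 151 ≈ 193.96 → 194.
Sub-indices: PM10→62, NO₂→222, SO₂→143, O₃→194. Overall AQI = max = 222; dominant pollutant is NO₂.

222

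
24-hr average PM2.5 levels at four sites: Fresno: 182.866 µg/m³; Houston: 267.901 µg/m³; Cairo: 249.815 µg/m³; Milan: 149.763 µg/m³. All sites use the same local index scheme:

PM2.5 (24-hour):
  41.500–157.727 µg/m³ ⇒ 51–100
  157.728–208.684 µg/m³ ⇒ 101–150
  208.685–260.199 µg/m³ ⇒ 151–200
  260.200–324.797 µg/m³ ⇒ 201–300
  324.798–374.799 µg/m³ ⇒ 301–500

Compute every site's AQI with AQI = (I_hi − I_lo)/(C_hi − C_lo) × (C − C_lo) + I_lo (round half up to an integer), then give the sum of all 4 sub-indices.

625

Fresno: 182.866 lies in 157.728–208.684, so I_lo=101, I_hi=150, C_lo=157.728, C_hi=208.684.
(150−101)/(208.684−157.728) × (182.866−157.728) + 101 = 49/50.956 × 25.138 + 101 ≈ 125.17 → 125.
Houston 267.901: bracket 260.200–324.797 → index 201–300; slope 99/64.597, offset 7.701.
AQI = 201 + 99/64.597·7.701 ≈ 212.80 ⇒ 213.
Cairo 249.815: bracket 208.685–260.199 → index 151–200; slope 49/51.514, offset 41.130.
AQI = 151 + 49/51.514·41.130 ≈ 190.12 ⇒ 190.
Milan: 149.763 lies in 41.500–157.727, so I_lo=51, I_hi=100, C_lo=41.500, C_hi=157.727.
(100−51)/(157.727−41.500) × (149.763−41.500) + 51 = 49/116.227 × 108.263 + 51 ≈ 96.64 → 97.
AQIs: Fresno=125, Houston=213, Cairo=190, Milan=97. Sum = 125 + 213 + 190 + 97 = 625.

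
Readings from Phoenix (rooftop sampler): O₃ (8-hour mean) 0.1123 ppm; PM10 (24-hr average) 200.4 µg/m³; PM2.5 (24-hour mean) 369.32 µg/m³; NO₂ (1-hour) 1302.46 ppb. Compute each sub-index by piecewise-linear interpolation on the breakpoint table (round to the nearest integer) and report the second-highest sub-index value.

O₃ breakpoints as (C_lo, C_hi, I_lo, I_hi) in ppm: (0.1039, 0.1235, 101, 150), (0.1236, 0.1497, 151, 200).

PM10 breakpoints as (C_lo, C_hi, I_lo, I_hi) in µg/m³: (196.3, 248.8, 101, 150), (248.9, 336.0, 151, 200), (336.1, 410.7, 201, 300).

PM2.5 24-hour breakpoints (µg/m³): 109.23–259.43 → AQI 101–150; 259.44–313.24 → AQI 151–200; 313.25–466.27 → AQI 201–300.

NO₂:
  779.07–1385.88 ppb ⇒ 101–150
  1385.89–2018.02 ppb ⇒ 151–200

O₃: 0.1123 ∈ [0.1039, 0.1235] ↔ index [101, 150].
101 + (0.1123−0.1039)·(150−101)/(0.1235−0.1039) = 101 + 0.0084·49/0.0196 ≈ 122.00, so AQI = 122.
PM10: 200.4 ∈ [196.3, 248.8] ↔ index [101, 150].
101 + (200.4−196.3)·(150−101)/(248.8−196.3) = 101 + 4.1·49/52.5 ≈ 104.83, so AQI = 105.
PM2.5: 369.32 ∈ [313.25, 466.27] ↔ index [201, 300].
201 + (369.32−313.25)·(300−201)/(466.27−313.25) = 201 + 56.07·99/153.02 ≈ 237.28, so AQI = 237.
NO₂ 1302.46: bracket 779.07–1385.88 → index 101–150; slope 49/606.81, offset 523.39.
AQI = 101 + 49/606.81·523.39 ≈ 143.26 ⇒ 143.
Sub-indices: O₃→122, PM10→105, PM2.5→237, NO₂→143. Ranked high→low: 237, 143, 122, 105. Second-highest sub-index = 143.

143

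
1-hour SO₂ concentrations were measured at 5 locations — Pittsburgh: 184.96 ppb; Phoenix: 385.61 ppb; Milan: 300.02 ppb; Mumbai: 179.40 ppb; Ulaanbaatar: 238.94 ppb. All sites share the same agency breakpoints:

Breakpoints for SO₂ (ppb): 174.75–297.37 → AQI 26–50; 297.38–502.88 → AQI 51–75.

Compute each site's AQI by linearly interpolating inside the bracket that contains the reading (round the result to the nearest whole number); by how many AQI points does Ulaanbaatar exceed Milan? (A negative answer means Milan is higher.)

Pittsburgh: 184.96 lies in 174.75–297.37, so I_lo=26, I_hi=50, C_lo=174.75, C_hi=297.37.
(50−26)/(297.37−174.75) × (184.96−174.75) + 26 = 24/122.62 × 10.21 + 26 ≈ 28.00 → 28.
Phoenix 385.61: bracket 297.38–502.88 → index 51–75; slope 24/205.50, offset 88.23.
AQI = 51 + 24/205.50·88.23 ≈ 61.30 ⇒ 61.
Milan 300.02: bracket 297.38–502.88 → index 51–75; slope 24/205.50, offset 2.64.
AQI = 51 + 24/205.50·2.64 ≈ 51.31 ⇒ 51.
Mumbai 179.40: bracket 174.75–297.37 → index 26–50; slope 24/122.62, offset 4.65.
AQI = 26 + 24/122.62·4.65 ≈ 26.91 ⇒ 27.
Ulaanbaatar: row 174.75–297.37 (AQI 26–50). (50−26)·(238.94−174.75)/(297.37−174.75) + 26 = 24·64.19/122.62 + 26 ≈ 38.56 → 39.
AQIs: Pittsburgh=28, Phoenix=61, Milan=51, Mumbai=27, Ulaanbaatar=39. Ulaanbaatar (39) − Milan (51) = -12.

-12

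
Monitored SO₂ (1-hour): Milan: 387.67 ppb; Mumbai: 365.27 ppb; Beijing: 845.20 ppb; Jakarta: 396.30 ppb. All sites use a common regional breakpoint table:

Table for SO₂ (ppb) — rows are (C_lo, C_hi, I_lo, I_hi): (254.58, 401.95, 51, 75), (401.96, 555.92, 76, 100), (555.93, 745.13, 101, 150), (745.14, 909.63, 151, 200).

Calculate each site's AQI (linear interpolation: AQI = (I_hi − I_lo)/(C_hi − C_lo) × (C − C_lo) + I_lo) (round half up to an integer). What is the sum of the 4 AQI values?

397

Milan: 387.67 lies in 254.58–401.95, so I_lo=51, I_hi=75, C_lo=254.58, C_hi=401.95.
(75−51)/(401.95−254.58) × (387.67−254.58) + 51 = 24/147.37 × 133.09 + 51 ≈ 72.67 → 73.
Mumbai: 365.27 ∈ [254.58, 401.95] ↔ index [51, 75].
51 + (365.27−254.58)·(75−51)/(401.95−254.58) = 51 + 110.69·24/147.37 ≈ 69.03, so AQI = 69.
Beijing: row 745.14–909.63 (AQI 151–200). (200−151)·(845.20−745.14)/(909.63−745.14) + 151 = 49·100.06/164.49 + 151 ≈ 180.81 → 181.
Jakarta 396.30: bracket 254.58–401.95 → index 51–75; slope 24/147.37, offset 141.72.
AQI = 51 + 24/147.37·141.72 ≈ 74.08 ⇒ 74.
AQIs: Milan=73, Mumbai=69, Beijing=181, Jakarta=74. Sum = 73 + 69 + 181 + 74 = 397.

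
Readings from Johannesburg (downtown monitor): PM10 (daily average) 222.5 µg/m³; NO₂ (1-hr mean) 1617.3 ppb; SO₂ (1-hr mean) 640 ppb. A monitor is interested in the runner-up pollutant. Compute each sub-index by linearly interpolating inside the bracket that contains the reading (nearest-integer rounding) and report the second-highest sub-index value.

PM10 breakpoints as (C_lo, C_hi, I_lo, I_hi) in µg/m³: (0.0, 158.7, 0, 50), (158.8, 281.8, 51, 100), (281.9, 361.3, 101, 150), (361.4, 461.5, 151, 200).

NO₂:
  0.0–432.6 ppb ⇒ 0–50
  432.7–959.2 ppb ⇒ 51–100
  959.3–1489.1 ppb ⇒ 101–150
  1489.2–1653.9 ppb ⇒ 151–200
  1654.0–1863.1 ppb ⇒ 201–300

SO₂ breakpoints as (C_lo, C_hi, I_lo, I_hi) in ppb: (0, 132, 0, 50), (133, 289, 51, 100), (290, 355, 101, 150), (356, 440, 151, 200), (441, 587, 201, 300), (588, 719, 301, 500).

PM10: row 158.8–281.8 (AQI 51–100). (100−51)·(222.5−158.8)/(281.8−158.8) + 51 = 49·63.7/123.0 + 51 ≈ 76.38 → 76.
NO₂ 1617.3: bracket 1489.2–1653.9 → index 151–200; slope 49/164.7, offset 128.1.
AQI = 151 + 49/164.7·128.1 ≈ 189.11 ⇒ 189.
SO₂: 640 ∈ [588, 719] ↔ index [301, 500].
301 + (640−588)·(500−301)/(719−588) = 301 + 52·199/131 ≈ 379.99, so AQI = 380.
Sub-indices: PM10→76, NO₂→189, SO₂→380. Ranked high→low: 380, 189, 76. Second-highest sub-index = 189.

189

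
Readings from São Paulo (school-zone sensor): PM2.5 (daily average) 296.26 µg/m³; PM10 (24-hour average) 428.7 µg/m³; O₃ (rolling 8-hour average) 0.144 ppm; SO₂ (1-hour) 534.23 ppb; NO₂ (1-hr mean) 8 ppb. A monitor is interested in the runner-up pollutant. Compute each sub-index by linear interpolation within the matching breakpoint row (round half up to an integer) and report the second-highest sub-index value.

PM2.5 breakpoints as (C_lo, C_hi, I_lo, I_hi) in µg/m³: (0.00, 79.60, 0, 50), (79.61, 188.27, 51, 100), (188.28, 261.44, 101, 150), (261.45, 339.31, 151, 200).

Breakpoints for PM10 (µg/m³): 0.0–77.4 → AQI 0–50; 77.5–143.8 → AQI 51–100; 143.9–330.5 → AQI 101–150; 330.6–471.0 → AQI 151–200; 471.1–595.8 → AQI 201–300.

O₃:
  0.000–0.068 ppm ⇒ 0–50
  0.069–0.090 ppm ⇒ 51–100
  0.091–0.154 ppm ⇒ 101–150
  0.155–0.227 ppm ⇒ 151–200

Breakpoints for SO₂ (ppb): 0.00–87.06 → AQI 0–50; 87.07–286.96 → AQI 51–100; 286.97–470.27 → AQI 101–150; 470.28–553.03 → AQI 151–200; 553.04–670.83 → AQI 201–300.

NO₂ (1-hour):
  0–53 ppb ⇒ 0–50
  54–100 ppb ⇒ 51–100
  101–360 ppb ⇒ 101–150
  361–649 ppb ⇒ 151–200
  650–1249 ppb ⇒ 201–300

185

PM2.5: 296.26 lies in 261.45–339.31, so I_lo=151, I_hi=200, C_lo=261.45, C_hi=339.31.
(200−151)/(339.31−261.45) × (296.26−261.45) + 151 = 49/77.86 × 34.81 + 151 ≈ 172.91 → 173.
PM10 428.7: bracket 330.6–471.0 → index 151–200; slope 49/140.4, offset 98.1.
AQI = 151 + 49/140.4·98.1 ≈ 185.24 ⇒ 185.
O₃: 0.144 lies in 0.091–0.154, so I_lo=101, I_hi=150, C_lo=0.091, C_hi=0.154.
(150−101)/(0.154−0.091) × (0.144−0.091) + 101 = 49/0.063 × 0.053 + 101 ≈ 142.22 → 142.
SO₂: 534.23 lies in 470.28–553.03, so I_lo=151, I_hi=200, C_lo=470.28, C_hi=553.03.
(200−151)/(553.03−470.28) × (534.23−470.28) + 151 = 49/82.75 × 63.95 + 151 ≈ 188.87 → 189.
NO₂: 8 ∈ [0, 53] ↔ index [0, 50].
0 + (8−0)·(50−0)/(53−0) = 0 + 8·50/53 ≈ 7.55, so AQI = 8.
Sub-indices: PM2.5→173, PM10→185, O₃→142, SO₂→189, NO₂→8. Ranked high→low: 189, 185, 173, 142, 8. Second-highest sub-index = 185.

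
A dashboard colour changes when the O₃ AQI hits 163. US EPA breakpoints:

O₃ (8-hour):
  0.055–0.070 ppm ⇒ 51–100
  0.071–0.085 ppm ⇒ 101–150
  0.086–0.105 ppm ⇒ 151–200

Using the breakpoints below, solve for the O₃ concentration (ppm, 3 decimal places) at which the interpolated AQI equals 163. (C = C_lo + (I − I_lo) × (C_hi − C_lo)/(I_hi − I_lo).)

AQI 163 lies in the 151–200 band, which corresponds to 0.086–0.105 ppm.
C = 0.086 + (163−151)×(0.105−0.086)/(200−151) = 0.086 + 12×0.019/49 ≈ 0.09065 ppm → 0.091 ppm to 3 dp.

0.091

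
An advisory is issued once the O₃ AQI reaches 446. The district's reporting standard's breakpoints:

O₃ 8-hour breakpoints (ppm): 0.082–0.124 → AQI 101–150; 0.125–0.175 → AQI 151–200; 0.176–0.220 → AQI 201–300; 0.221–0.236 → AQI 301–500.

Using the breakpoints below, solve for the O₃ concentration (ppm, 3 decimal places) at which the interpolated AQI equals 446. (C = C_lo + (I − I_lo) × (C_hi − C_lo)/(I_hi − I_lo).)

AQI 446 lies in the 301–500 band, which corresponds to 0.221–0.236 ppm.
C = 0.221 + (446−301)×(0.236−0.221)/(500−301) = 0.221 + 145×0.015/199 ≈ 0.23193 ppm → 0.232 ppm to 3 dp.

0.232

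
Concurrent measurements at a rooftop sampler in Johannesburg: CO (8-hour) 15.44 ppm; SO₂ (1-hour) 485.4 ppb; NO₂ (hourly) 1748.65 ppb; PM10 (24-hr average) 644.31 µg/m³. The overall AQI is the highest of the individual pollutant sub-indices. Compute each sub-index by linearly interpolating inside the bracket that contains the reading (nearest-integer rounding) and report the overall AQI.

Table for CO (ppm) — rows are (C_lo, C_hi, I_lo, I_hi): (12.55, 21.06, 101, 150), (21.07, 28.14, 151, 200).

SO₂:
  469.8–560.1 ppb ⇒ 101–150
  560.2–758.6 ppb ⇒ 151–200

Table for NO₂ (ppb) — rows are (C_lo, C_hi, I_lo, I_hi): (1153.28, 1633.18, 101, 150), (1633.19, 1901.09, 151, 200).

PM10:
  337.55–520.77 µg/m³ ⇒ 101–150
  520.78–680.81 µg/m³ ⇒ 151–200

CO 15.44: bracket 12.55–21.06 → index 101–150; slope 49/8.51, offset 2.89.
AQI = 101 + 49/8.51·2.89 ≈ 117.64 ⇒ 118.
SO₂ 485.4: bracket 469.8–560.1 → index 101–150; slope 49/90.3, offset 15.6.
AQI = 101 + 49/90.3·15.6 ≈ 109.47 ⇒ 109.
NO₂ 1748.65: bracket 1633.19–1901.09 → index 151–200; slope 49/267.90, offset 115.46.
AQI = 151 + 49/267.90·115.46 ≈ 172.12 ⇒ 172.
PM10 644.31: bracket 520.78–680.81 → index 151–200; slope 49/160.03, offset 123.53.
AQI = 151 + 49/160.03·123.53 ≈ 188.82 ⇒ 189.
Sub-indices: CO→118, SO₂→109, NO₂→172, PM10→189. Overall AQI = max = 189; dominant pollutant is PM10.

189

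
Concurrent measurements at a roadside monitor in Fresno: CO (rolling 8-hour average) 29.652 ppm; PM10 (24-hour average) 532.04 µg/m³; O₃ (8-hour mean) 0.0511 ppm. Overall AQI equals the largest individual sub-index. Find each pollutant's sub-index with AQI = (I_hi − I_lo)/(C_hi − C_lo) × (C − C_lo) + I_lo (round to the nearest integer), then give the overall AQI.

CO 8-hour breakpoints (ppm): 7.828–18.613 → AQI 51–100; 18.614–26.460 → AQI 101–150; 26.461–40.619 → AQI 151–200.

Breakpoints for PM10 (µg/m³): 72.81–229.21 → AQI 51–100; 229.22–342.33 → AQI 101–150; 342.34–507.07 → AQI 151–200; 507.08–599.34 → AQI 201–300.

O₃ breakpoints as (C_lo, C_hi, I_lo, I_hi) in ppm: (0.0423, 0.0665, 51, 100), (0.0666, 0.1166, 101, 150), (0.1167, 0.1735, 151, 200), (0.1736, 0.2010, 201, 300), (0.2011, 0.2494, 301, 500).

CO: 29.652 lies in 26.461–40.619, so I_lo=151, I_hi=200, C_lo=26.461, C_hi=40.619.
(200−151)/(40.619−26.461) × (29.652−26.461) + 151 = 49/14.158 × 3.191 + 151 ≈ 162.04 → 162.
PM10: row 507.08–599.34 (AQI 201–300). (300−201)·(532.04−507.08)/(599.34−507.08) + 201 = 99·24.96/92.26 + 201 ≈ 227.78 → 228.
O₃ 0.0511: bracket 0.0423–0.0665 → index 51–100; slope 49/0.0242, offset 0.0088.
AQI = 51 + 49/0.0242·0.0088 ≈ 68.82 ⇒ 69.
Sub-indices: CO→162, PM10→228, O₃→69. Overall AQI = max = 228; dominant pollutant is PM10.

228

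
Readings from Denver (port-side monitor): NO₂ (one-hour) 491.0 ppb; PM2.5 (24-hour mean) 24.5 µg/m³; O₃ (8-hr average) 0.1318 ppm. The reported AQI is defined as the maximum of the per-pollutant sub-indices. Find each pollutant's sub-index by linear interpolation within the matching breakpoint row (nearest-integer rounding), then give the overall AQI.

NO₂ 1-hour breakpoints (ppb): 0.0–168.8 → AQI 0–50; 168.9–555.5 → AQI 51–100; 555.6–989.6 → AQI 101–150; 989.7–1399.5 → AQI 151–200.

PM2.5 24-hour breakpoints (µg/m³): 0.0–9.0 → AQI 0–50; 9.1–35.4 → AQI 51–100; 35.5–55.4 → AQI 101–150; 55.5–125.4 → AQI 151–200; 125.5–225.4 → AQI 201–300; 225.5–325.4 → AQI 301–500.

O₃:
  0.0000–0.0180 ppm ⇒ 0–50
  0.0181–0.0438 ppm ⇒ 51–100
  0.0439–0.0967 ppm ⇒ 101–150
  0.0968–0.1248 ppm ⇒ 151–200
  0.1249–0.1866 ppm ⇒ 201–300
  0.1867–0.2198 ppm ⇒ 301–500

NO₂: row 168.9–555.5 (AQI 51–100). (100−51)·(491.0−168.9)/(555.5−168.9) + 51 = 49·322.1/386.6 + 51 ≈ 91.82 → 92.
PM2.5 24.5: bracket 9.1–35.4 → index 51–100; slope 49/26.3, offset 15.4.
AQI = 51 + 49/26.3·15.4 ≈ 79.69 ⇒ 80.
O₃: row 0.1249–0.1866 (AQI 201–300). (300−201)·(0.1318−0.1249)/(0.1866−0.1249) + 201 = 99·0.0069/0.0617 + 201 ≈ 212.07 → 212.
Sub-indices: NO₂→92, PM2.5→80, O₃→212. Overall AQI = max = 212; dominant pollutant is O₃.

212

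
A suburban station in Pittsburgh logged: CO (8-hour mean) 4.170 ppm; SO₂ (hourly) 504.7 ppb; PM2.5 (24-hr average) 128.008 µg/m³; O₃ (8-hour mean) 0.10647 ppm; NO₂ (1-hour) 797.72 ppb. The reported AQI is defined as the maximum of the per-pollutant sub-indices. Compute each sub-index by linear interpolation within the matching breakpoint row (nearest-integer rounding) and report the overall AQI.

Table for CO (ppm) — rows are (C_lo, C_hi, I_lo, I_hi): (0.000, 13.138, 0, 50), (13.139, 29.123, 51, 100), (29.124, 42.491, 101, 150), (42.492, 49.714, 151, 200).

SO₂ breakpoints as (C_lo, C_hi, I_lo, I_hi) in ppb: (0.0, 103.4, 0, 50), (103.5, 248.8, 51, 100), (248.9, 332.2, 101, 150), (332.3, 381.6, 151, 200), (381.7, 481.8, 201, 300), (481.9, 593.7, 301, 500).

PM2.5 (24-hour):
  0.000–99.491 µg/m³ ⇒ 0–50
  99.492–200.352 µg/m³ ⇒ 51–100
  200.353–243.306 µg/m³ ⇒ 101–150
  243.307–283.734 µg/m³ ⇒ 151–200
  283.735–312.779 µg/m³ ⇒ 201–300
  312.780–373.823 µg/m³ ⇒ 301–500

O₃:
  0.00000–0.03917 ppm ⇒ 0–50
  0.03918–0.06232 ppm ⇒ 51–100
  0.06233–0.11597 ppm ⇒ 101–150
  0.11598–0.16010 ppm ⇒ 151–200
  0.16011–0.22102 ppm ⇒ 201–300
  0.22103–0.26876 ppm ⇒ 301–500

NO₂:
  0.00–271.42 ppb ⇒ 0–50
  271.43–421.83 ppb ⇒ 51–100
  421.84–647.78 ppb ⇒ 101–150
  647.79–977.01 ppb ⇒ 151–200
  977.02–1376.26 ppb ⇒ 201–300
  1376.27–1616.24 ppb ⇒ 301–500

342

CO: 4.170 ∈ [0.000, 13.138] ↔ index [0, 50].
0 + (4.170−0.000)·(50−0)/(13.138−0.000) = 0 + 4.170·50/13.138 ≈ 15.87, so AQI = 16.
SO₂: 504.7 lies in 481.9–593.7, so I_lo=301, I_hi=500, C_lo=481.9, C_hi=593.7.
(500−301)/(593.7−481.9) × (504.7−481.9) + 301 = 199/111.8 × 22.8 + 301 ≈ 341.58 → 342.
PM2.5 128.008: bracket 99.492–200.352 → index 51–100; slope 49/100.860, offset 28.516.
AQI = 51 + 49/100.860·28.516 ≈ 64.85 ⇒ 65.
O₃: row 0.06233–0.11597 (AQI 101–150). (150−101)·(0.10647−0.06233)/(0.11597−0.06233) + 101 = 49·0.04414/0.05364 + 101 ≈ 141.32 → 141.
NO₂: 797.72 ∈ [647.79, 977.01] ↔ index [151, 200].
151 + (797.72−647.79)·(200−151)/(977.01−647.79) = 151 + 149.93·49/329.22 ≈ 173.32, so AQI = 173.
Sub-indices: CO→16, SO₂→342, PM2.5→65, O₃→141, NO₂→173. Overall AQI = max = 342; dominant pollutant is SO₂.
AQI 342: Hazardous.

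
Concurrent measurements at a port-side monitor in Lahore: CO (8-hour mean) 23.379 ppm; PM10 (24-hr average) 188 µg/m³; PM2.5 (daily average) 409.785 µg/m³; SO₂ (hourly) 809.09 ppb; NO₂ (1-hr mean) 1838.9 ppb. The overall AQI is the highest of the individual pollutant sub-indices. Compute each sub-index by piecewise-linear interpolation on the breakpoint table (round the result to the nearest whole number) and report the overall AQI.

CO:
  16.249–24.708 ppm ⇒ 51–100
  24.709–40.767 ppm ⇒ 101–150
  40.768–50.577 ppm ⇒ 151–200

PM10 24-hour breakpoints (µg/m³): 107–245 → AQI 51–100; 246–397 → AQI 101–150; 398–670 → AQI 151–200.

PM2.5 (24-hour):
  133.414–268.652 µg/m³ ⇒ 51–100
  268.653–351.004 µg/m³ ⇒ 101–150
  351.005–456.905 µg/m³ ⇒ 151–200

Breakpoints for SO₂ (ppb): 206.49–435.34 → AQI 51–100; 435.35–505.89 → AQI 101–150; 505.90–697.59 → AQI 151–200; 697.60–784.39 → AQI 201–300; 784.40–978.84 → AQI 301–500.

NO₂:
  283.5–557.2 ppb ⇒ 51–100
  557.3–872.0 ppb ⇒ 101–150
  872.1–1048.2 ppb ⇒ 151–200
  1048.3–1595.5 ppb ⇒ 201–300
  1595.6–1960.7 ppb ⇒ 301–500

434

CO 23.379: bracket 16.249–24.708 → index 51–100; slope 49/8.459, offset 7.130.
AQI = 51 + 49/8.459·7.130 ≈ 92.30 ⇒ 92.
PM10: 188 ∈ [107, 245] ↔ index [51, 100].
51 + (188−107)·(100−51)/(245−107) = 51 + 81·49/138 ≈ 79.76, so AQI = 80.
PM2.5 409.785: bracket 351.005–456.905 → index 151–200; slope 49/105.900, offset 58.780.
AQI = 151 + 49/105.900·58.780 ≈ 178.20 ⇒ 178.
SO₂: 809.09 ∈ [784.40, 978.84] ↔ index [301, 500].
301 + (809.09−784.40)·(500−301)/(978.84−784.40) = 301 + 24.69·199/194.44 ≈ 326.27, so AQI = 326.
NO₂: 1838.9 lies in 1595.6–1960.7, so I_lo=301, I_hi=500, C_lo=1595.6, C_hi=1960.7.
(500−301)/(1960.7−1595.6) × (1838.9−1595.6) + 301 = 199/365.1 × 243.3 + 301 ≈ 433.61 → 434.
Sub-indices: CO→92, PM10→80, PM2.5→178, SO₂→326, NO₂→434. Overall AQI = max = 434; dominant pollutant is NO₂.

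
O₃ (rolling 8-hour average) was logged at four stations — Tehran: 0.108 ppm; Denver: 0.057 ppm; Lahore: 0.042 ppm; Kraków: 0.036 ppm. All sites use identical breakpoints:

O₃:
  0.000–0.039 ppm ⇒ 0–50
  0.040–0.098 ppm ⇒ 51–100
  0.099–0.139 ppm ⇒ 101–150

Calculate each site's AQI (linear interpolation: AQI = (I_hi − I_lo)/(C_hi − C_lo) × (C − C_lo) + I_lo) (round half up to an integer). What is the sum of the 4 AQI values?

Tehran: 0.108 lies in 0.099–0.139, so I_lo=101, I_hi=150, C_lo=0.099, C_hi=0.139.
(150−101)/(0.139−0.099) × (0.108−0.099) + 101 = 49/0.040 × 0.009 + 101 ≈ 112.03 → 112.
Denver 0.057: bracket 0.040–0.098 → index 51–100; slope 49/0.058, offset 0.017.
AQI = 51 + 49/0.058·0.017 ≈ 65.36 ⇒ 65.
Lahore: 0.042 ∈ [0.040, 0.098] ↔ index [51, 100].
51 + (0.042−0.040)·(100−51)/(0.098−0.040) = 51 + 0.002·49/0.058 ≈ 52.69, so AQI = 53.
Kraków 0.036: bracket 0.000–0.039 → index 0–50; slope 50/0.039, offset 0.036.
AQI = 0 + 50/0.039·0.036 ≈ 46.15 ⇒ 46.
AQIs: Tehran=112, Denver=65, Lahore=53, Kraków=46. Sum = 112 + 65 + 53 + 46 = 276.

276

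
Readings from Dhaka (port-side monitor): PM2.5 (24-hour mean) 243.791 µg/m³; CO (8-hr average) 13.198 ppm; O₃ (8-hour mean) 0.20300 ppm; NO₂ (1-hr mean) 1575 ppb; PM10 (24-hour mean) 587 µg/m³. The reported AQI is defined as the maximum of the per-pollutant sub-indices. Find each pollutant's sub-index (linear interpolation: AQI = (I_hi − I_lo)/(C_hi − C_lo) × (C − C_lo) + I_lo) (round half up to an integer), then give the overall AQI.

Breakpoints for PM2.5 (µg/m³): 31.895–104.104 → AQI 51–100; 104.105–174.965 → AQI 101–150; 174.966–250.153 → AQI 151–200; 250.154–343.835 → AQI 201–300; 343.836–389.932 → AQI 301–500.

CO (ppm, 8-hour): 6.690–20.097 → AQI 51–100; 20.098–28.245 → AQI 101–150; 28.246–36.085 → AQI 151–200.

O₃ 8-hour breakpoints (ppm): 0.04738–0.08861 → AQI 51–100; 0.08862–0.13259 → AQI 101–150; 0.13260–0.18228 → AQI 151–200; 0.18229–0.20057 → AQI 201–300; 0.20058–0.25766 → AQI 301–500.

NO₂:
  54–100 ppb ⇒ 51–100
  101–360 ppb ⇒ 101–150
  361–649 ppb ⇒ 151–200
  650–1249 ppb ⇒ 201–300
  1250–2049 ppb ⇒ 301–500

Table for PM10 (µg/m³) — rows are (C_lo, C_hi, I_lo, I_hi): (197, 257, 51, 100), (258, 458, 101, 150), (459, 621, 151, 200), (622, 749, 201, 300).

PM2.5: 243.791 lies in 174.966–250.153, so I_lo=151, I_hi=200, C_lo=174.966, C_hi=250.153.
(200−151)/(250.153−174.966) × (243.791−174.966) + 151 = 49/75.187 × 68.825 + 151 ≈ 195.85 → 196.
CO: 13.198 lies in 6.690–20.097, so I_lo=51, I_hi=100, C_lo=6.690, C_hi=20.097.
(100−51)/(20.097−6.690) × (13.198−6.690) + 51 = 49/13.407 × 6.508 + 51 ≈ 74.79 → 75.
O₃: 0.20300 ∈ [0.20058, 0.25766] ↔ index [301, 500].
301 + (0.20300−0.20058)·(500−301)/(0.25766−0.20058) = 301 + 0.00242·199/0.05708 ≈ 309.44, so AQI = 309.
NO₂: row 1250–2049 (AQI 301–500). (500−301)·(1575−1250)/(2049−1250) + 301 = 199·325/799 + 301 ≈ 381.94 → 382.
PM10: 587 ∈ [459, 621] ↔ index [151, 200].
151 + (587−459)·(200−151)/(621−459) = 151 + 128·49/162 ≈ 189.72, so AQI = 190.
Sub-indices: PM2.5→196, CO→75, O₃→309, NO₂→382, PM10→190. Overall AQI = max = 382; dominant pollutant is NO₂.

382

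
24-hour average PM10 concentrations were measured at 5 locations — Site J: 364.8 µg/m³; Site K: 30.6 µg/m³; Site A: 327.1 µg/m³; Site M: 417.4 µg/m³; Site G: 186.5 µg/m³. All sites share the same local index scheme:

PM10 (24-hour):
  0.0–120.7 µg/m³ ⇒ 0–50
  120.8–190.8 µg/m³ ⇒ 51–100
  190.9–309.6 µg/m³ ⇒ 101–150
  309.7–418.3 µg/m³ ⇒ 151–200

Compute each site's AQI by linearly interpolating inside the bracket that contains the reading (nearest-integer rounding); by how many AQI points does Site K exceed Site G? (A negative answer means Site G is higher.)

-84

Site J: 364.8 ∈ [309.7, 418.3] ↔ index [151, 200].
151 + (364.8−309.7)·(200−151)/(418.3−309.7) = 151 + 55.1·49/108.6 ≈ 175.86, so AQI = 176.
Site K: 30.6 ∈ [0.0, 120.7] ↔ index [0, 50].
0 + (30.6−0.0)·(50−0)/(120.7−0.0) = 0 + 30.6·50/120.7 ≈ 12.68, so AQI = 13.
Site A: 327.1 ∈ [309.7, 418.3] ↔ index [151, 200].
151 + (327.1−309.7)·(200−151)/(418.3−309.7) = 151 + 17.4·49/108.6 ≈ 158.85, so AQI = 159.
Site M: 417.4 lies in 309.7–418.3, so I_lo=151, I_hi=200, C_lo=309.7, C_hi=418.3.
(200−151)/(418.3−309.7) × (417.4−309.7) + 151 = 49/108.6 × 107.7 + 151 ≈ 199.59 → 200.
Site G 186.5: bracket 120.8–190.8 → index 51–100; slope 49/70.0, offset 65.7.
AQI = 51 + 49/70.0·65.7 ≈ 96.99 ⇒ 97.
AQIs: Site J=176, Site K=13, Site A=159, Site M=200, Site G=97. Site K (13) − Site G (97) = -84.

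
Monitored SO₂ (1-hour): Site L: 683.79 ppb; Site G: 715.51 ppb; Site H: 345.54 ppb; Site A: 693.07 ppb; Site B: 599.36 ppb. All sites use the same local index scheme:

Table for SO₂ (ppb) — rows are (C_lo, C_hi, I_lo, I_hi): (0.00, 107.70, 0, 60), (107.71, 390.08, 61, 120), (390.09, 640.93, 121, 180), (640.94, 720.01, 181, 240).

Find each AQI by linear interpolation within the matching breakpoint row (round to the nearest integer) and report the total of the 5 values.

Site L: 683.79 ∈ [640.94, 720.01] ↔ index [181, 240].
181 + (683.79−640.94)·(240−181)/(720.01−640.94) = 181 + 42.85·59/79.07 ≈ 212.97, so AQI = 213.
Site G: 715.51 lies in 640.94–720.01, so I_lo=181, I_hi=240, C_lo=640.94, C_hi=720.01.
(240−181)/(720.01−640.94) × (715.51−640.94) + 181 = 59/79.07 × 74.57 + 181 ≈ 236.64 → 237.
Site H 345.54: bracket 107.71–390.08 → index 61–120; slope 59/282.37, offset 237.83.
AQI = 61 + 59/282.37·237.83 ≈ 110.69 ⇒ 111.
Site A 693.07: bracket 640.94–720.01 → index 181–240; slope 59/79.07, offset 52.13.
AQI = 181 + 59/79.07·52.13 ≈ 219.90 ⇒ 220.
Site B: 599.36 ∈ [390.09, 640.93] ↔ index [121, 180].
121 + (599.36−390.09)·(180−121)/(640.93−390.09) = 121 + 209.27·59/250.84 ≈ 170.22, so AQI = 170.
AQIs: Site L=213, Site G=237, Site H=111, Site A=220, Site B=170. Sum = 213 + 237 + 111 + 220 + 170 = 951.

951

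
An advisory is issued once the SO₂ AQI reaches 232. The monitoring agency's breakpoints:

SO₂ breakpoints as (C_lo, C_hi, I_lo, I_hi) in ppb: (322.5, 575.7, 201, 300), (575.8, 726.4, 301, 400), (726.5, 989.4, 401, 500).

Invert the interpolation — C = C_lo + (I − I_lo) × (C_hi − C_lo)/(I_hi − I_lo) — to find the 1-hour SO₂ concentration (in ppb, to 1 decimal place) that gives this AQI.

401.8

AQI 232 lies in the 201–300 band, which corresponds to 322.5–575.7 ppb.
C = 322.5 + (232−201)×(575.7−322.5)/(300−201) = 322.5 + 31×253.2/99 ≈ 401.785 ppb → 401.8 ppb to 1 dp.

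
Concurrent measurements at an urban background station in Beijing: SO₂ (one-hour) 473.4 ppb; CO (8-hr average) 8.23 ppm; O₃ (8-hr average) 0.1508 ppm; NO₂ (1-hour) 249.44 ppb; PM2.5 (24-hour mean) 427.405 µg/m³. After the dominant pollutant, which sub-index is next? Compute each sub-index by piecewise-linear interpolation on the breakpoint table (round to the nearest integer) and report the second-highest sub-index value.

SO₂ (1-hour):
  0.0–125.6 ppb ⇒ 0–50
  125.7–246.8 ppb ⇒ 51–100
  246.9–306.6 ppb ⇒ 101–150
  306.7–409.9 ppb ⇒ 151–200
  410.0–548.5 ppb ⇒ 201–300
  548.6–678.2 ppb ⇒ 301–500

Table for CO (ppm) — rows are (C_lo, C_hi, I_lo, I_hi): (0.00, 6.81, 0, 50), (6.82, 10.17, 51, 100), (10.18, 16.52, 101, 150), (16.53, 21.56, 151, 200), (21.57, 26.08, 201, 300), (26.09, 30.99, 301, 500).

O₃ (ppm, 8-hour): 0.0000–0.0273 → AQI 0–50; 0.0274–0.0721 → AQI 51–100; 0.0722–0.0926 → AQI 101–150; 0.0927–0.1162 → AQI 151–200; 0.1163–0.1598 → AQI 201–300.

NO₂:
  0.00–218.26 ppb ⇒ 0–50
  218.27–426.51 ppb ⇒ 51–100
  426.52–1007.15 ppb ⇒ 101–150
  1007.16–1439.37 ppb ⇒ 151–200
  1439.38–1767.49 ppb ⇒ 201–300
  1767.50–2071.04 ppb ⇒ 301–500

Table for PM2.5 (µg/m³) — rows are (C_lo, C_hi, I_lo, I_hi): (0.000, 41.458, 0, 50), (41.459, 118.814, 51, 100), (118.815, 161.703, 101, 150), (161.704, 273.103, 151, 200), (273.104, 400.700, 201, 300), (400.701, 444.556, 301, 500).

280

SO₂: row 410.0–548.5 (AQI 201–300). (300−201)·(473.4−410.0)/(548.5−410.0) + 201 = 99·63.4/138.5 + 201 ≈ 246.32 → 246.
CO: row 6.82–10.17 (AQI 51–100). (100−51)·(8.23−6.82)/(10.17−6.82) + 51 = 49·1.41/3.35 + 51 ≈ 71.62 → 72.
O₃ 0.1508: bracket 0.1163–0.1598 → index 201–300; slope 99/0.0435, offset 0.0345.
AQI = 201 + 99/0.0435·0.0345 ≈ 279.52 ⇒ 280.
NO₂: 249.44 lies in 218.27–426.51, so I_lo=51, I_hi=100, C_lo=218.27, C_hi=426.51.
(100−51)/(426.51−218.27) × (249.44−218.27) + 51 = 49/208.24 × 31.17 + 51 ≈ 58.33 → 58.
PM2.5 427.405: bracket 400.701–444.556 → index 301–500; slope 199/43.855, offset 26.704.
AQI = 301 + 199/43.855·26.704 ≈ 422.17 ⇒ 422.
Sub-indices: SO₂→246, CO→72, O₃→280, NO₂→58, PM2.5→422. Ranked high→low: 422, 280, 246, 72, 58. Second-highest sub-index = 280.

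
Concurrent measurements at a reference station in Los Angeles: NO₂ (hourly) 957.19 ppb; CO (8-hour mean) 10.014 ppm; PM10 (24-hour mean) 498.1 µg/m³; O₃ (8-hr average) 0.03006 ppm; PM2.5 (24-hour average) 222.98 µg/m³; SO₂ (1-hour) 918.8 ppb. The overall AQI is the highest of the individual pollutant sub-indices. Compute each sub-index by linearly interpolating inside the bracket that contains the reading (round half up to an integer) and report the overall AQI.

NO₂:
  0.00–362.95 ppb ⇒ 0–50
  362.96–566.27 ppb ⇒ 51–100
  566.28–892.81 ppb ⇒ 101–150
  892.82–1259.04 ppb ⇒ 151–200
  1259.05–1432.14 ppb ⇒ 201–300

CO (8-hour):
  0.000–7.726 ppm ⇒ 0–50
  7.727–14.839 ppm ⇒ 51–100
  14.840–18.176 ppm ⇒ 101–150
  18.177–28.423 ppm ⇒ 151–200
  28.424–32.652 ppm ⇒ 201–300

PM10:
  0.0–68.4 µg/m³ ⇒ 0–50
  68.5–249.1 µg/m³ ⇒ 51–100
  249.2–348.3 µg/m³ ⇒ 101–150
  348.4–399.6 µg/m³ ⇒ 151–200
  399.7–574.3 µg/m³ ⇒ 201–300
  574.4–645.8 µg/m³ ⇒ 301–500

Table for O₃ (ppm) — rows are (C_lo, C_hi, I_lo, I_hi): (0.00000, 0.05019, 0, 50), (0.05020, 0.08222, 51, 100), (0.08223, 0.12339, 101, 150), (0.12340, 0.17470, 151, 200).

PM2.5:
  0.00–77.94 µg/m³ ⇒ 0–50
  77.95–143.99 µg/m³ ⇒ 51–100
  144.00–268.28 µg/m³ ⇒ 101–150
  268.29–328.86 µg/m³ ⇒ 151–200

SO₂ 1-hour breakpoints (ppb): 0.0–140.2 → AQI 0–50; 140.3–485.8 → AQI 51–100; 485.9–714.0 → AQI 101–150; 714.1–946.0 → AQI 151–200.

257

NO₂: 957.19 lies in 892.82–1259.04, so I_lo=151, I_hi=200, C_lo=892.82, C_hi=1259.04.
(200−151)/(1259.04−892.82) × (957.19−892.82) + 151 = 49/366.22 × 64.37 + 151 ≈ 159.61 → 160.
CO 10.014: bracket 7.727–14.839 → index 51–100; slope 49/7.112, offset 2.287.
AQI = 51 + 49/7.112·2.287 ≈ 66.76 ⇒ 67.
PM10: 498.1 lies in 399.7–574.3, so I_lo=201, I_hi=300, C_lo=399.7, C_hi=574.3.
(300−201)/(574.3−399.7) × (498.1−399.7) + 201 = 99/174.6 × 98.4 + 201 ≈ 256.79 → 257.
O₃: row 0.00000–0.05019 (AQI 0–50). (50−0)·(0.03006−0.00000)/(0.05019−0.00000) + 0 = 50·0.03006/0.05019 + 0 ≈ 29.95 → 30.
PM2.5 222.98: bracket 144.00–268.28 → index 101–150; slope 49/124.28, offset 78.98.
AQI = 101 + 49/124.28·78.98 ≈ 132.14 ⇒ 132.
SO₂: 918.8 ∈ [714.1, 946.0] ↔ index [151, 200].
151 + (918.8−714.1)·(200−151)/(946.0−714.1) = 151 + 204.7·49/231.9 ≈ 194.25, so AQI = 194.
Sub-indices: NO₂→160, CO→67, PM10→257, O₃→30, PM2.5→132, SO₂→194. Overall AQI = max = 257; dominant pollutant is PM10.
AQI 257: Very Unhealthy.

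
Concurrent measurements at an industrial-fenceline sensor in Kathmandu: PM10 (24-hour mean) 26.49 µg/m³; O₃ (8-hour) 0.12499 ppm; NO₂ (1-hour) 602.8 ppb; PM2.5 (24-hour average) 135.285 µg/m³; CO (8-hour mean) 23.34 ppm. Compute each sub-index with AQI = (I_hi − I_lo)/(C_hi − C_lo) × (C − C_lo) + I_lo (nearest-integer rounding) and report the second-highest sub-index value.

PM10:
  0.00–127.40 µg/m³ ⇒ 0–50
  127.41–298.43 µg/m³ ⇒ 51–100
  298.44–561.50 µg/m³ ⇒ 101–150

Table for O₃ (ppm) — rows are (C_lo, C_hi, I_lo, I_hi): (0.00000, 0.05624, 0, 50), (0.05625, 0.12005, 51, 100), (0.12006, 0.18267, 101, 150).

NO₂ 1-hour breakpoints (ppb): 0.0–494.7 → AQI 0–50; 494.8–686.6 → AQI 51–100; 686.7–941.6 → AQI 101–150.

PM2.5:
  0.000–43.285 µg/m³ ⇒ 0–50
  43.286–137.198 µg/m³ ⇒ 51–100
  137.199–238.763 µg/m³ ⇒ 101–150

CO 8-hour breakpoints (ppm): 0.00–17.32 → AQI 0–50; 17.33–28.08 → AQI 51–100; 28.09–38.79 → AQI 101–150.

99

PM10: row 0.00–127.40 (AQI 0–50). (50−0)·(26.49−0.00)/(127.40−0.00) + 0 = 50·26.49/127.40 + 0 ≈ 10.40 → 10.
O₃: 0.12499 ∈ [0.12006, 0.18267] ↔ index [101, 150].
101 + (0.12499−0.12006)·(150−101)/(0.18267−0.12006) = 101 + 0.00493·49/0.06261 ≈ 104.86, so AQI = 105.
NO₂ 602.8: bracket 494.8–686.6 → index 51–100; slope 49/191.8, offset 108.0.
AQI = 51 + 49/191.8·108.0 ≈ 78.59 ⇒ 79.
PM2.5: row 43.286–137.198 (AQI 51–100). (100−51)·(135.285−43.286)/(137.198−43.286) + 51 = 49·91.999/93.912 + 51 ≈ 99.00 → 99.
CO 23.34: bracket 17.33–28.08 → index 51–100; slope 49/10.75, offset 6.01.
AQI = 51 + 49/10.75·6.01 ≈ 78.39 ⇒ 78.
Sub-indices: PM10→10, O₃→105, NO₂→79, PM2.5→99, CO→78. Ranked high→low: 105, 99, 79, 78, 10. Second-highest sub-index = 99.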